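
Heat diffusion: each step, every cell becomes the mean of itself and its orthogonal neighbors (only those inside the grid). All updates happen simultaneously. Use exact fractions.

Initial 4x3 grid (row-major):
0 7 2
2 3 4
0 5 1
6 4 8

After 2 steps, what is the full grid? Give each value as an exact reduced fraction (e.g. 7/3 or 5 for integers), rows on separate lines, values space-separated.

After step 1:
  3 3 13/3
  5/4 21/5 5/2
  13/4 13/5 9/2
  10/3 23/4 13/3
After step 2:
  29/12 109/30 59/18
  117/40 271/100 233/60
  313/120 203/50 209/60
  37/9 961/240 175/36

Answer: 29/12 109/30 59/18
117/40 271/100 233/60
313/120 203/50 209/60
37/9 961/240 175/36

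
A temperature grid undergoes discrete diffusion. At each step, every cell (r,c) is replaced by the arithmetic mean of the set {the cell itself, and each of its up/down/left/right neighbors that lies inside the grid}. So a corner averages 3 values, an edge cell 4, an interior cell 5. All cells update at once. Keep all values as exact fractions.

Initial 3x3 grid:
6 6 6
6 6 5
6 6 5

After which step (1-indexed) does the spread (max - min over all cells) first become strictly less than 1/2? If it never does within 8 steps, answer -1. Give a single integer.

Step 1: max=6, min=16/3, spread=2/3
Step 2: max=6, min=199/36, spread=17/36
  -> spread < 1/2 first at step 2
Step 3: max=1069/180, min=12113/2160, spread=143/432
Step 4: max=15937/2700, min=734851/129600, spread=1205/5184
Step 5: max=422459/72000, min=44356697/7776000, spread=10151/62208
Step 6: max=113630791/19440000, min=2673690859/466560000, spread=85517/746496
Step 7: max=13595046329/2332800000, min=160889209073/27993600000, spread=720431/8957952
Step 8: max=33919838137/5832000000, min=9674081805331/1679616000000, spread=6069221/107495424

Answer: 2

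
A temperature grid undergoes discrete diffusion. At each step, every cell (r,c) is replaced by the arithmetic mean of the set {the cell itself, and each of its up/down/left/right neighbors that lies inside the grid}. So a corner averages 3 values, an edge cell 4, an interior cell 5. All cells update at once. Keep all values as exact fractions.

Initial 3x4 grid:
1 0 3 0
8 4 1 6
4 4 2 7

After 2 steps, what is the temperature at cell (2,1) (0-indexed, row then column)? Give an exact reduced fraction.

Answer: 59/15

Derivation:
Step 1: cell (2,1) = 7/2
Step 2: cell (2,1) = 59/15
Full grid after step 2:
  37/12 47/20 23/10 5/2
  959/240 327/100 73/25 147/40
  157/36 59/15 19/5 4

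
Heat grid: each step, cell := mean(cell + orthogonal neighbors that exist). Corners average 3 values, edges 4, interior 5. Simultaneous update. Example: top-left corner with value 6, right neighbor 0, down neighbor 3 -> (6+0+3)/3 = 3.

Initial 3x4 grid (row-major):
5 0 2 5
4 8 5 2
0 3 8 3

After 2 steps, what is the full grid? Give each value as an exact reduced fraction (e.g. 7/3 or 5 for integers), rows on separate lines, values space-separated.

After step 1:
  3 15/4 3 3
  17/4 4 5 15/4
  7/3 19/4 19/4 13/3
After step 2:
  11/3 55/16 59/16 13/4
  163/48 87/20 41/10 193/48
  34/9 95/24 113/24 77/18

Answer: 11/3 55/16 59/16 13/4
163/48 87/20 41/10 193/48
34/9 95/24 113/24 77/18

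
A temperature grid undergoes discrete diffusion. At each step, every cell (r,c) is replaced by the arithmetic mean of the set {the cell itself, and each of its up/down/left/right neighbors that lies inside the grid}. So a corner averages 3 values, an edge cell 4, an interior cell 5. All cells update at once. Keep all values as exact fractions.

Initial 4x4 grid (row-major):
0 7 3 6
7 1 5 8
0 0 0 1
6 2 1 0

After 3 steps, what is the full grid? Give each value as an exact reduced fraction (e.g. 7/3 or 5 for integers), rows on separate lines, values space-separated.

Answer: 1553/432 1271/360 7897/1800 9829/2160
4067/1440 19567/6000 19663/6000 27943/7200
3827/1440 12271/6000 13663/6000 16759/7200
4621/2160 707/360 2581/1800 3469/2160

Derivation:
After step 1:
  14/3 11/4 21/4 17/3
  2 4 17/5 5
  13/4 3/5 7/5 9/4
  8/3 9/4 3/4 2/3
After step 2:
  113/36 25/6 64/15 191/36
  167/48 51/20 381/100 979/240
  511/240 23/10 42/25 559/240
  49/18 47/30 19/15 11/9
After step 3:
  1553/432 1271/360 7897/1800 9829/2160
  4067/1440 19567/6000 19663/6000 27943/7200
  3827/1440 12271/6000 13663/6000 16759/7200
  4621/2160 707/360 2581/1800 3469/2160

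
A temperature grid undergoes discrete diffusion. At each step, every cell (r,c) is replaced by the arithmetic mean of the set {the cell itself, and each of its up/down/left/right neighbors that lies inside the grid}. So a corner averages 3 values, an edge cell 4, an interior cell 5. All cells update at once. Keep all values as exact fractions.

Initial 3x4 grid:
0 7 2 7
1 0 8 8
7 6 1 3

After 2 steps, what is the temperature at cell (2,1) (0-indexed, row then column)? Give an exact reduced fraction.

Step 1: cell (2,1) = 7/2
Step 2: cell (2,1) = 64/15
Full grid after step 2:
  83/36 919/240 1063/240 109/18
  103/30 319/100 126/25 599/120
  61/18 64/15 79/20 5

Answer: 64/15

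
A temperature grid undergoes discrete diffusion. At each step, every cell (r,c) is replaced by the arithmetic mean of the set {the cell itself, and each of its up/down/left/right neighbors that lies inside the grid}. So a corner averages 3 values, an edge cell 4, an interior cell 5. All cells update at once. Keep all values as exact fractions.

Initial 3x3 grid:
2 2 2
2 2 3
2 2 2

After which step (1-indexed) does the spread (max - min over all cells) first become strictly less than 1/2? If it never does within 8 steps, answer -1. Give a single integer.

Answer: 1

Derivation:
Step 1: max=7/3, min=2, spread=1/3
  -> spread < 1/2 first at step 1
Step 2: max=547/240, min=2, spread=67/240
Step 3: max=4757/2160, min=407/200, spread=1807/10800
Step 4: max=1885963/864000, min=11161/5400, spread=33401/288000
Step 5: max=16781933/7776000, min=1123391/540000, spread=3025513/38880000
Step 6: max=6685726867/3110400000, min=60355949/28800000, spread=53531/995328
Step 7: max=399280925849/186624000000, min=16343116051/7776000000, spread=450953/11943936
Step 8: max=23903783560603/11197440000000, min=1967248610519/933120000000, spread=3799043/143327232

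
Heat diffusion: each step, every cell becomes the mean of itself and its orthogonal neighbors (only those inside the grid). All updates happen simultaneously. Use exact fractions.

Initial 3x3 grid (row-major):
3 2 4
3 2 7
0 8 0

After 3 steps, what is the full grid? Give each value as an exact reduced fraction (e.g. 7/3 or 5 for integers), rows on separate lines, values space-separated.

After step 1:
  8/3 11/4 13/3
  2 22/5 13/4
  11/3 5/2 5
After step 2:
  89/36 283/80 31/9
  191/60 149/50 1019/240
  49/18 467/120 43/12
After step 3:
  6619/2160 14921/4800 2021/540
  5111/1800 10703/3000 51313/14400
  3527/1080 23719/7200 2813/720

Answer: 6619/2160 14921/4800 2021/540
5111/1800 10703/3000 51313/14400
3527/1080 23719/7200 2813/720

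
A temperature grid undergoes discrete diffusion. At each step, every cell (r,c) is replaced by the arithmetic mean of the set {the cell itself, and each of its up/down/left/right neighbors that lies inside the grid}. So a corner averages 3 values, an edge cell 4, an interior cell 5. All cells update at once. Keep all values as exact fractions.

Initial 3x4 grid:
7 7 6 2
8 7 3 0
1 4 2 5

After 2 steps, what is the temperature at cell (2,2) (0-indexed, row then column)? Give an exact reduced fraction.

Step 1: cell (2,2) = 7/2
Step 2: cell (2,2) = 97/30
Full grid after step 2:
  119/18 1463/240 1051/240 29/9
  1393/240 127/25 199/50 111/40
  163/36 257/60 97/30 25/9

Answer: 97/30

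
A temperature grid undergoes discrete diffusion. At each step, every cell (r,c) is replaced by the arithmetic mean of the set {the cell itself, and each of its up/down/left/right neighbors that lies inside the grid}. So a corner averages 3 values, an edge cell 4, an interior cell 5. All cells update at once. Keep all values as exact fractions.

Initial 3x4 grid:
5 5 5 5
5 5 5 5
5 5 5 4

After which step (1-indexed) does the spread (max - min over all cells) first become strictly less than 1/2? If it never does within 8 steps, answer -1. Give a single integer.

Answer: 1

Derivation:
Step 1: max=5, min=14/3, spread=1/3
  -> spread < 1/2 first at step 1
Step 2: max=5, min=85/18, spread=5/18
Step 3: max=5, min=1039/216, spread=41/216
Step 4: max=5, min=125383/25920, spread=4217/25920
Step 5: max=35921/7200, min=7566851/1555200, spread=38417/311040
Step 6: max=717403/144000, min=455359789/93312000, spread=1903471/18662400
Step 7: max=21484241/4320000, min=27392610911/5598720000, spread=18038617/223948800
Step 8: max=1931073241/388800000, min=1646347817149/335923200000, spread=883978523/13436928000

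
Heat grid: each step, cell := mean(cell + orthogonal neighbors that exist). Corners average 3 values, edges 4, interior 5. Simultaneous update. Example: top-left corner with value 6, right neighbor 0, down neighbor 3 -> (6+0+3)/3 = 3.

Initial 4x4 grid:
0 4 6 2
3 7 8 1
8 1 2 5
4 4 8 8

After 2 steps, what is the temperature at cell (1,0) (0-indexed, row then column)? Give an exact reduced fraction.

Step 1: cell (1,0) = 9/2
Step 2: cell (1,0) = 463/120
Full grid after step 2:
  133/36 971/240 341/80 4
  463/120 451/100 116/25 79/20
  547/120 441/100 47/10 99/20
  163/36 1169/240 431/80 11/2

Answer: 463/120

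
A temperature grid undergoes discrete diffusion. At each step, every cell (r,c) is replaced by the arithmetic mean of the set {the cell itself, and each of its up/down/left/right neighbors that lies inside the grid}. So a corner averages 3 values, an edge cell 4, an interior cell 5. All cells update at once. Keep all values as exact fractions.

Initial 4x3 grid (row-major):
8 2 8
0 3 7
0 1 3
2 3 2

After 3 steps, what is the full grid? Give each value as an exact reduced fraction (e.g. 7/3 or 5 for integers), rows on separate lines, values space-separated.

After step 1:
  10/3 21/4 17/3
  11/4 13/5 21/4
  3/4 2 13/4
  5/3 2 8/3
After step 2:
  34/9 337/80 97/18
  283/120 357/100 503/120
  43/24 53/25 79/24
  53/36 25/12 95/36
After step 3:
  7451/2160 20339/4800 9931/2160
  2587/900 6581/2000 7399/1800
  871/450 3857/1500 5509/1800
  385/216 7483/3600 577/216

Answer: 7451/2160 20339/4800 9931/2160
2587/900 6581/2000 7399/1800
871/450 3857/1500 5509/1800
385/216 7483/3600 577/216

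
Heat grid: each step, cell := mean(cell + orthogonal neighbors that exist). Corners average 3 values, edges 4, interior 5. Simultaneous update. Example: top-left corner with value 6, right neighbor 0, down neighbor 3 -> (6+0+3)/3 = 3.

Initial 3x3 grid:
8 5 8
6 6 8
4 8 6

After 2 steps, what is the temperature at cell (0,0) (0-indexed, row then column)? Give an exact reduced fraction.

Step 1: cell (0,0) = 19/3
Step 2: cell (0,0) = 229/36
Full grid after step 2:
  229/36 1601/240 83/12
  187/30 647/100 419/60
  6 389/60 61/9

Answer: 229/36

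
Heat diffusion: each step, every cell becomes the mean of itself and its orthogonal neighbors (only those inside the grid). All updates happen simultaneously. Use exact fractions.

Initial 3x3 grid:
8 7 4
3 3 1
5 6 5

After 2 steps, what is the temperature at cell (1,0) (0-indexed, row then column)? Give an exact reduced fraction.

Answer: 233/48

Derivation:
Step 1: cell (1,0) = 19/4
Step 2: cell (1,0) = 233/48
Full grid after step 2:
  65/12 39/8 17/4
  233/48 89/20 61/16
  85/18 209/48 4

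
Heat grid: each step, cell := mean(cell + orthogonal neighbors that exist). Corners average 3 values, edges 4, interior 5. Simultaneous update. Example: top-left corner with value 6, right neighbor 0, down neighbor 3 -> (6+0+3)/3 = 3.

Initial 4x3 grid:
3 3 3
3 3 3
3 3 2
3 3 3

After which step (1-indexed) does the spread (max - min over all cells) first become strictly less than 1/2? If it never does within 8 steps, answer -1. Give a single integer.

Answer: 1

Derivation:
Step 1: max=3, min=8/3, spread=1/3
  -> spread < 1/2 first at step 1
Step 2: max=3, min=329/120, spread=31/120
Step 3: max=3, min=3029/1080, spread=211/1080
Step 4: max=5353/1800, min=307103/108000, spread=14077/108000
Step 5: max=320317/108000, min=2775593/972000, spread=5363/48600
Step 6: max=177131/60000, min=83739191/29160000, spread=93859/1166400
Step 7: max=286263533/97200000, min=5038525519/1749600000, spread=4568723/69984000
Step 8: max=8566381111/2916000000, min=303147564371/104976000000, spread=8387449/167961600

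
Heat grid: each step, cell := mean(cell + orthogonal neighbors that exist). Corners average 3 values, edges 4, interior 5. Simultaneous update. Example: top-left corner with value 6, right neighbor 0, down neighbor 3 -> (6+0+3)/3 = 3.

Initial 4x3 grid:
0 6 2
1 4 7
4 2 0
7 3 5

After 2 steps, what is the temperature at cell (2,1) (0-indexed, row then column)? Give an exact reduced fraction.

Step 1: cell (2,1) = 13/5
Step 2: cell (2,1) = 357/100
Full grid after step 2:
  91/36 43/12 15/4
  145/48 151/50 63/16
  781/240 357/100 721/240
  149/36 851/240 125/36

Answer: 357/100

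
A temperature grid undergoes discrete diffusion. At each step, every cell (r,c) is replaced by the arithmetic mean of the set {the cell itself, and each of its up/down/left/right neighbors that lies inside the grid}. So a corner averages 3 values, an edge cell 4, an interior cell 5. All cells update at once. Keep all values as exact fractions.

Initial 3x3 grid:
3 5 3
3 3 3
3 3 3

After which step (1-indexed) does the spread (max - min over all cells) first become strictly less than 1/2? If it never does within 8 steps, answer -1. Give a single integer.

Answer: 3

Derivation:
Step 1: max=11/3, min=3, spread=2/3
Step 2: max=427/120, min=3, spread=67/120
Step 3: max=3677/1080, min=307/100, spread=1807/5400
  -> spread < 1/2 first at step 3
Step 4: max=1453963/432000, min=8461/2700, spread=33401/144000
Step 5: max=12893933/3888000, min=853391/270000, spread=3025513/19440000
Step 6: max=5130526867/1555200000, min=45955949/14400000, spread=53531/497664
Step 7: max=305968925849/93312000000, min=12455116051/3888000000, spread=450953/5971968
Step 8: max=18305063560603/5598720000000, min=1500688610519/466560000000, spread=3799043/71663616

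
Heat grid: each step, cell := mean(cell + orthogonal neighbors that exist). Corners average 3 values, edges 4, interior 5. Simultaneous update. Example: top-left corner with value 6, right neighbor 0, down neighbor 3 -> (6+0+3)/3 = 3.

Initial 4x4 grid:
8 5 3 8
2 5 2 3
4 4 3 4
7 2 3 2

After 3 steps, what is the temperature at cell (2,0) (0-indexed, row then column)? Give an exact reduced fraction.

Answer: 7451/1800

Derivation:
Step 1: cell (2,0) = 17/4
Step 2: cell (2,0) = 127/30
Step 3: cell (2,0) = 7451/1800
Full grid after step 3:
  373/80 10843/2400 6197/1440 1139/270
  2657/600 8219/2000 2867/750 5531/1440
  7451/1800 11251/3000 6847/2000 523/160
  4333/1080 13237/3600 763/240 2249/720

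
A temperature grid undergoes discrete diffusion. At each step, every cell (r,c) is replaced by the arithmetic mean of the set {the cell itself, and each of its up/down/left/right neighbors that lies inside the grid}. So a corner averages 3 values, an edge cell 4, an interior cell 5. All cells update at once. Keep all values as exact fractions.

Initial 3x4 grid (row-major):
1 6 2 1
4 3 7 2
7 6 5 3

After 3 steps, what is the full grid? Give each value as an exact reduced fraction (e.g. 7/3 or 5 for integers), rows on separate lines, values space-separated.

After step 1:
  11/3 3 4 5/3
  15/4 26/5 19/5 13/4
  17/3 21/4 21/4 10/3
After step 2:
  125/36 119/30 187/60 107/36
  1097/240 21/5 43/10 241/80
  44/9 641/120 529/120 71/18
After step 3:
  8647/2160 166/45 323/90 6553/2160
  2467/576 5371/1200 1523/400 683/192
  10657/2160 3391/720 3239/720 8183/2160

Answer: 8647/2160 166/45 323/90 6553/2160
2467/576 5371/1200 1523/400 683/192
10657/2160 3391/720 3239/720 8183/2160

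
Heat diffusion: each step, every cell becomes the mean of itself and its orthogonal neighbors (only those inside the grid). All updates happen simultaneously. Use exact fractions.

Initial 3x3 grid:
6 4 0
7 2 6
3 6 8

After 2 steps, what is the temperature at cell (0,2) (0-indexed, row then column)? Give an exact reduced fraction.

Answer: 31/9

Derivation:
Step 1: cell (0,2) = 10/3
Step 2: cell (0,2) = 31/9
Full grid after step 2:
  79/18 17/4 31/9
  41/8 17/4 19/4
  175/36 87/16 185/36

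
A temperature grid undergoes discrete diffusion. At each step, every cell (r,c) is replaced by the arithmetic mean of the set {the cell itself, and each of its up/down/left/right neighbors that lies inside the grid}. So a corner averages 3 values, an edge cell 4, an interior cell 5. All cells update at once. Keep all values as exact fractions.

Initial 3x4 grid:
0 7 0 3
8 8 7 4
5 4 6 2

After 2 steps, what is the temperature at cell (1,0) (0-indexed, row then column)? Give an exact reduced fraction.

Step 1: cell (1,0) = 21/4
Step 2: cell (1,0) = 1363/240
Full grid after step 2:
  14/3 99/20 23/6 127/36
  1363/240 531/100 124/25 23/6
  50/9 689/120 39/8 17/4

Answer: 1363/240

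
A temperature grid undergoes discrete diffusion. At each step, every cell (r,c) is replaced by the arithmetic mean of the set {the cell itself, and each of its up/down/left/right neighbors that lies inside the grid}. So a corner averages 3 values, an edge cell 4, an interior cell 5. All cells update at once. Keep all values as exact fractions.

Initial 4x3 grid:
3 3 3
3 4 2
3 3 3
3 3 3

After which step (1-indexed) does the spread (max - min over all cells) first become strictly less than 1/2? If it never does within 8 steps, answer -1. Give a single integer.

Step 1: max=13/4, min=8/3, spread=7/12
Step 2: max=19/6, min=137/48, spread=5/16
  -> spread < 1/2 first at step 2
Step 3: max=7489/2400, min=317/108, spread=4001/21600
Step 4: max=14807/4800, min=640759/216000, spread=6389/54000
Step 5: max=183881/60000, min=50347/16875, spread=1753/21600
Step 6: max=474616693/155520000, min=116434517/38880000, spread=71029/1244160
Step 7: max=11827847473/3888000000, min=2918507587/972000000, spread=410179/10368000
Step 8: max=1700571419933/559872000000, min=420860386577/139968000000, spread=45679663/1492992000

Answer: 2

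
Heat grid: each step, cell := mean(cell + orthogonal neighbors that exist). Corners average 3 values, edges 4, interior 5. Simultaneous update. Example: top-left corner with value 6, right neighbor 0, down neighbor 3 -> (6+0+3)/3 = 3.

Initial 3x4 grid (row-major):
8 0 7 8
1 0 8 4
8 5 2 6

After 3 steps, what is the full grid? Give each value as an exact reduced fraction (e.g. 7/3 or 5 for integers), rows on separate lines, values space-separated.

Answer: 2681/720 65/16 3587/720 2963/540
11029/2880 973/240 1393/300 7777/1440
8653/2160 295/72 557/120 1777/360

Derivation:
After step 1:
  3 15/4 23/4 19/3
  17/4 14/5 21/5 13/2
  14/3 15/4 21/4 4
After step 2:
  11/3 153/40 601/120 223/36
  883/240 15/4 49/10 631/120
  38/9 247/60 43/10 21/4
After step 3:
  2681/720 65/16 3587/720 2963/540
  11029/2880 973/240 1393/300 7777/1440
  8653/2160 295/72 557/120 1777/360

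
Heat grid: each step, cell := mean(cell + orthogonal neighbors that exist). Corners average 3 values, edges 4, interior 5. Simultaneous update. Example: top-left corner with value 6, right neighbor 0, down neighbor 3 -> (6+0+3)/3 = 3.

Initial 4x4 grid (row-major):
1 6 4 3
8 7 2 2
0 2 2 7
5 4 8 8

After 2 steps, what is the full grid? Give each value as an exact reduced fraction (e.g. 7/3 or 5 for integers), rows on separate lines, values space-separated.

After step 1:
  5 9/2 15/4 3
  4 5 17/5 7/2
  15/4 3 21/5 19/4
  3 19/4 11/2 23/3
After step 2:
  9/2 73/16 293/80 41/12
  71/16 199/50 397/100 293/80
  55/16 207/50 417/100 1207/240
  23/6 65/16 1327/240 215/36

Answer: 9/2 73/16 293/80 41/12
71/16 199/50 397/100 293/80
55/16 207/50 417/100 1207/240
23/6 65/16 1327/240 215/36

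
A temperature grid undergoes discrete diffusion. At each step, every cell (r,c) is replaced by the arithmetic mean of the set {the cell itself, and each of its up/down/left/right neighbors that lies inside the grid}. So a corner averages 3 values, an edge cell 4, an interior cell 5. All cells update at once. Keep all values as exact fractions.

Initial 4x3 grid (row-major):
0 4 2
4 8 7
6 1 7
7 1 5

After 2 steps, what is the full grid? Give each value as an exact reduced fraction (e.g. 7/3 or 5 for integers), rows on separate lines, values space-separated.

Answer: 32/9 153/40 83/18
247/60 117/25 151/30
137/30 112/25 299/60
38/9 171/40 77/18

Derivation:
After step 1:
  8/3 7/2 13/3
  9/2 24/5 6
  9/2 23/5 5
  14/3 7/2 13/3
After step 2:
  32/9 153/40 83/18
  247/60 117/25 151/30
  137/30 112/25 299/60
  38/9 171/40 77/18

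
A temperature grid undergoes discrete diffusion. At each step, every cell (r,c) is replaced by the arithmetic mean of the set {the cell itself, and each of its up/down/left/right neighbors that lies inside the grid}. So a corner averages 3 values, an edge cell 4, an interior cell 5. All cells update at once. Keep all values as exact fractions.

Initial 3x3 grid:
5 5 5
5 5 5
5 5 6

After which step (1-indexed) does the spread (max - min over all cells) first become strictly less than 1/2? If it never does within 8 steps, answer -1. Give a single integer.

Step 1: max=16/3, min=5, spread=1/3
  -> spread < 1/2 first at step 1
Step 2: max=95/18, min=5, spread=5/18
Step 3: max=1121/216, min=5, spread=41/216
Step 4: max=66931/12960, min=1811/360, spread=347/2592
Step 5: max=3994937/777600, min=18157/3600, spread=2921/31104
Step 6: max=239108539/46656000, min=2185483/432000, spread=24611/373248
Step 7: max=14315522033/2799360000, min=49256741/9720000, spread=207329/4478976
Step 8: max=857837952451/167961600000, min=2630801599/518400000, spread=1746635/53747712

Answer: 1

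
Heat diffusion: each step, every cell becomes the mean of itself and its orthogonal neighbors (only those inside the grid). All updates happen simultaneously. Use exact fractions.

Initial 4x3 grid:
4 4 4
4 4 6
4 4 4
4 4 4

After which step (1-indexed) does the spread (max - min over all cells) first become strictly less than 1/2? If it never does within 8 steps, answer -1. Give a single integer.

Answer: 3

Derivation:
Step 1: max=14/3, min=4, spread=2/3
Step 2: max=271/60, min=4, spread=31/60
Step 3: max=2371/540, min=4, spread=211/540
  -> spread < 1/2 first at step 3
Step 4: max=232897/54000, min=3647/900, spread=14077/54000
Step 5: max=2084407/486000, min=219683/54000, spread=5363/24300
Step 6: max=62060809/14580000, min=122869/30000, spread=93859/583200
Step 7: max=3709474481/874800000, min=199736467/48600000, spread=4568723/34992000
Step 8: max=221732435629/52488000000, min=6013618889/1458000000, spread=8387449/83980800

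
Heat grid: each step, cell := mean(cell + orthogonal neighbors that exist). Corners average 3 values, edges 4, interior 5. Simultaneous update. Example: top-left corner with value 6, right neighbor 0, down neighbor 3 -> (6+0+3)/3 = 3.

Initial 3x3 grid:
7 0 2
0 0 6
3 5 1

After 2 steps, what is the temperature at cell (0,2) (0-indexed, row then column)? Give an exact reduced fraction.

Step 1: cell (0,2) = 8/3
Step 2: cell (0,2) = 43/18
Full grid after step 2:
  85/36 189/80 43/18
  97/40 229/100 667/240
  89/36 667/240 17/6

Answer: 43/18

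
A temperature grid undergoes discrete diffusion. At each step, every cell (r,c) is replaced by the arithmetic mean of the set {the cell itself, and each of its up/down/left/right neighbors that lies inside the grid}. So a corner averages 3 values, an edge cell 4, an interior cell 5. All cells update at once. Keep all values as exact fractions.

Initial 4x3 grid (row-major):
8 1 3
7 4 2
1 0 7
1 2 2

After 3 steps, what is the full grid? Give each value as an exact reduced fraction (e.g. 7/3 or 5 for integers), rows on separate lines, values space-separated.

After step 1:
  16/3 4 2
  5 14/5 4
  9/4 14/5 11/4
  4/3 5/4 11/3
After step 2:
  43/9 53/15 10/3
  923/240 93/25 231/80
  683/240 237/100 793/240
  29/18 181/80 23/9
After step 3:
  8753/2160 3457/900 2341/720
  27341/7200 4907/1500 2649/800
  19211/7200 5801/2000 20011/7200
  2419/1080 10559/4800 731/270

Answer: 8753/2160 3457/900 2341/720
27341/7200 4907/1500 2649/800
19211/7200 5801/2000 20011/7200
2419/1080 10559/4800 731/270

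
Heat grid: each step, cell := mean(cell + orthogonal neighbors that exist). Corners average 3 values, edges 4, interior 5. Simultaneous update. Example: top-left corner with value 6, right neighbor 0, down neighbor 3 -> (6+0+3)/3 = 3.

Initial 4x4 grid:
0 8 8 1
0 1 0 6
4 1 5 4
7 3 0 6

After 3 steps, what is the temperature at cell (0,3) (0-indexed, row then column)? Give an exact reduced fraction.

Step 1: cell (0,3) = 5
Step 2: cell (0,3) = 4
Step 3: cell (0,3) = 101/24
Full grid after step 3:
  1187/432 2981/900 11/3 101/24
  19333/7200 16669/6000 3599/1000 175/48
  20053/7200 9143/3000 18299/6000 13609/3600
  3539/1080 22153/7200 24953/7200 1477/432

Answer: 101/24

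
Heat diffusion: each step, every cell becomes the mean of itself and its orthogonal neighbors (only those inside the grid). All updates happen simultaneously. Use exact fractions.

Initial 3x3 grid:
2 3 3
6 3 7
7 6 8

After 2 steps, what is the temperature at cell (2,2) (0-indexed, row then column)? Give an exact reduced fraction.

Step 1: cell (2,2) = 7
Step 2: cell (2,2) = 73/12
Full grid after step 2:
  131/36 63/16 37/9
  39/8 47/10 259/48
  101/18 73/12 73/12

Answer: 73/12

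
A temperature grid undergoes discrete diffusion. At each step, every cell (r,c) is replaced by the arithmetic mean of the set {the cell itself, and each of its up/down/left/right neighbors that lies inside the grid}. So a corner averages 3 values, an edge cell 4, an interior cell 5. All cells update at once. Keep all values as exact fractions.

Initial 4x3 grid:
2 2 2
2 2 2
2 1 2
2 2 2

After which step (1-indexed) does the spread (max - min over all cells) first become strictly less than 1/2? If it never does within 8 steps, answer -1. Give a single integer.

Step 1: max=2, min=7/4, spread=1/4
  -> spread < 1/2 first at step 1
Step 2: max=2, min=177/100, spread=23/100
Step 3: max=787/400, min=8789/4800, spread=131/960
Step 4: max=14009/7200, min=79849/43200, spread=841/8640
Step 5: max=2786627/1440000, min=32017949/17280000, spread=56863/691200
Step 6: max=24930457/12960000, min=289505659/155520000, spread=386393/6220800
Step 7: max=9947641187/5184000000, min=116022276869/62208000000, spread=26795339/497664000
Step 8: max=594993850333/311040000000, min=6981144285871/3732480000000, spread=254051069/5971968000

Answer: 1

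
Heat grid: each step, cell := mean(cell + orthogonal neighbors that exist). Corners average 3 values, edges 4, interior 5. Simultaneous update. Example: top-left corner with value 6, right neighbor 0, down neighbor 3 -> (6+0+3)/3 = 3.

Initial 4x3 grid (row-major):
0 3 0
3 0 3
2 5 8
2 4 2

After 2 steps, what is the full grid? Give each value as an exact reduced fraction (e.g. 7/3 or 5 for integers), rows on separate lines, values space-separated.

After step 1:
  2 3/4 2
  5/4 14/5 11/4
  3 19/5 9/2
  8/3 13/4 14/3
After step 2:
  4/3 151/80 11/6
  181/80 227/100 241/80
  643/240 347/100 943/240
  107/36 863/240 149/36

Answer: 4/3 151/80 11/6
181/80 227/100 241/80
643/240 347/100 943/240
107/36 863/240 149/36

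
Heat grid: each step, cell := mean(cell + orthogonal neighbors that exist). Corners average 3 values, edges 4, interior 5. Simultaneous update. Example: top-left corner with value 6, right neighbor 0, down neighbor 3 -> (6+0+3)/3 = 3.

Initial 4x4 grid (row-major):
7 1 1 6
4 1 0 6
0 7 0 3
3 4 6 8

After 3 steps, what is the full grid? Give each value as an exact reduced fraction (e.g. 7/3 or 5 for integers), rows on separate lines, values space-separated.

After step 1:
  4 5/2 2 13/3
  3 13/5 8/5 15/4
  7/2 12/5 16/5 17/4
  7/3 5 9/2 17/3
After step 2:
  19/6 111/40 313/120 121/36
  131/40 121/50 263/100 209/60
  337/120 167/50 319/100 253/60
  65/18 427/120 551/120 173/36
After step 3:
  553/180 1097/400 10237/3600 3403/1080
  1167/400 361/125 8599/3000 6161/1800
  11731/3600 919/300 10781/3000 7063/1800
  449/135 13591/3600 14531/3600 4901/1080

Answer: 553/180 1097/400 10237/3600 3403/1080
1167/400 361/125 8599/3000 6161/1800
11731/3600 919/300 10781/3000 7063/1800
449/135 13591/3600 14531/3600 4901/1080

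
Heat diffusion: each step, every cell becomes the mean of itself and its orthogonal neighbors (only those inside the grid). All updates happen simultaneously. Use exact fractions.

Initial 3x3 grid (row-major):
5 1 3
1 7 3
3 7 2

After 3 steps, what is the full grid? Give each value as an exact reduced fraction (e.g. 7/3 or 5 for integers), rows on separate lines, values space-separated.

After step 1:
  7/3 4 7/3
  4 19/5 15/4
  11/3 19/4 4
After step 2:
  31/9 187/60 121/36
  69/20 203/50 833/240
  149/36 973/240 25/6
After step 3:
  901/270 1573/450 7163/2160
  283/75 10891/3000 54211/14400
  8383/2160 59111/14400 1403/360

Answer: 901/270 1573/450 7163/2160
283/75 10891/3000 54211/14400
8383/2160 59111/14400 1403/360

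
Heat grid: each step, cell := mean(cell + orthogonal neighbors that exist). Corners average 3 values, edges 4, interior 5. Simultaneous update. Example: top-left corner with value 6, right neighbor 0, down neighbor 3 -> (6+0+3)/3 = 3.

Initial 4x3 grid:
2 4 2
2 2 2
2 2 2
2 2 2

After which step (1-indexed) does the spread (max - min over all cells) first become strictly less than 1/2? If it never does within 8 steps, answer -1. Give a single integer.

Answer: 3

Derivation:
Step 1: max=8/3, min=2, spread=2/3
Step 2: max=307/120, min=2, spread=67/120
Step 3: max=2597/1080, min=2, spread=437/1080
  -> spread < 1/2 first at step 3
Step 4: max=1021531/432000, min=1009/500, spread=29951/86400
Step 5: max=8991821/3888000, min=6908/3375, spread=206761/777600
Step 6: max=3566595571/1555200000, min=5565671/2700000, spread=14430763/62208000
Step 7: max=211731741689/93312000000, min=449652727/216000000, spread=139854109/746496000
Step 8: max=12619911890251/5598720000000, min=40731228977/19440000000, spread=7114543559/44789760000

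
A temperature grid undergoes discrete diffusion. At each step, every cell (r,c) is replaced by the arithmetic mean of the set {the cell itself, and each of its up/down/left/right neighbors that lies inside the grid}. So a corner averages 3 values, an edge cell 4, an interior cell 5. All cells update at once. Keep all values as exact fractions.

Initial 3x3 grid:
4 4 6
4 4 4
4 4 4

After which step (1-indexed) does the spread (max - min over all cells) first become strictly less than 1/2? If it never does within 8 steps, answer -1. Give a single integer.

Answer: 3

Derivation:
Step 1: max=14/3, min=4, spread=2/3
Step 2: max=41/9, min=4, spread=5/9
Step 3: max=473/108, min=4, spread=41/108
  -> spread < 1/2 first at step 3
Step 4: max=28051/6480, min=731/180, spread=347/1296
Step 5: max=1662137/388800, min=7357/1800, spread=2921/15552
Step 6: max=99140539/23328000, min=889483/216000, spread=24611/186624
Step 7: max=5917442033/1399680000, min=20096741/4860000, spread=207329/2239488
Step 8: max=353953152451/83980800000, min=1075601599/259200000, spread=1746635/26873856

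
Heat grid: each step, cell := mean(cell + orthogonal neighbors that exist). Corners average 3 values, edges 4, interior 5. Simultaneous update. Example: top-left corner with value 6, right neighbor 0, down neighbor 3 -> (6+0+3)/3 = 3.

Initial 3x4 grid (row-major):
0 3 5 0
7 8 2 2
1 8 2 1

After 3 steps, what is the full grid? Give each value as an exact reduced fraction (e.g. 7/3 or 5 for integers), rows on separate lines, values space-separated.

Answer: 4393/1080 6851/1800 2773/900 5363/2160
7861/1800 12521/3000 6599/2000 11551/4800
2519/540 7751/1800 3023/900 5533/2160

Derivation:
After step 1:
  10/3 4 5/2 7/3
  4 28/5 19/5 5/4
  16/3 19/4 13/4 5/3
After step 2:
  34/9 463/120 379/120 73/36
  137/30 443/100 82/25 181/80
  169/36 71/15 101/30 37/18
After step 3:
  4393/1080 6851/1800 2773/900 5363/2160
  7861/1800 12521/3000 6599/2000 11551/4800
  2519/540 7751/1800 3023/900 5533/2160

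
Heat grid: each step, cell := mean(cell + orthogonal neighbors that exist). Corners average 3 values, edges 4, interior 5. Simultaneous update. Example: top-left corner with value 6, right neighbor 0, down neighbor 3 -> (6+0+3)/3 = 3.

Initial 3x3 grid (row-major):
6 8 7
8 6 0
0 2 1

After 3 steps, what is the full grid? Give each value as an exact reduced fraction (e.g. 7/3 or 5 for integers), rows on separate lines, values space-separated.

After step 1:
  22/3 27/4 5
  5 24/5 7/2
  10/3 9/4 1
After step 2:
  229/36 1433/240 61/12
  307/60 223/50 143/40
  127/36 683/240 9/4
After step 3:
  12563/2160 78751/14400 3511/720
  17519/3600 13181/3000 9221/2400
  8273/2160 47101/14400 2081/720

Answer: 12563/2160 78751/14400 3511/720
17519/3600 13181/3000 9221/2400
8273/2160 47101/14400 2081/720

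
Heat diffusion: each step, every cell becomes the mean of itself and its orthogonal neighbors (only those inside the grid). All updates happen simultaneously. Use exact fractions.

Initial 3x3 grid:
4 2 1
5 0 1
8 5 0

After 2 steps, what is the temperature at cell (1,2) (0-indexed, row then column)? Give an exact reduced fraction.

Step 1: cell (1,2) = 1/2
Step 2: cell (1,2) = 193/120
Full grid after step 2:
  29/9 187/80 43/36
  991/240 247/100 193/120
  9/2 277/80 23/12

Answer: 193/120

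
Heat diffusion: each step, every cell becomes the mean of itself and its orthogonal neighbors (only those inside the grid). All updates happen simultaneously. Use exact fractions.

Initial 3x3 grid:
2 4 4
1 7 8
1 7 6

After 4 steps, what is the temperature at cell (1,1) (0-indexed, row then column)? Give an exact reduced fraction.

Answer: 840001/180000

Derivation:
Step 1: cell (1,1) = 27/5
Step 2: cell (1,1) = 239/50
Step 3: cell (1,1) = 14183/3000
Step 4: cell (1,1) = 840001/180000
Full grid after step 4:
  15809/4050 3867871/864000 326819/64800
  3484121/864000 840001/180000 4591871/864000
  22937/5400 468319/96000 117173/21600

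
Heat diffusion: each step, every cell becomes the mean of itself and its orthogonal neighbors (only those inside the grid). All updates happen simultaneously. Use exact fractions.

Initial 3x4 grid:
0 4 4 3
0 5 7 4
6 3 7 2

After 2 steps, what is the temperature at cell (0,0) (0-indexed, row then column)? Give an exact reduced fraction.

Answer: 22/9

Derivation:
Step 1: cell (0,0) = 4/3
Step 2: cell (0,0) = 22/9
Full grid after step 2:
  22/9 773/240 1009/240 73/18
  653/240 409/100 449/100 87/20
  11/3 21/5 74/15 157/36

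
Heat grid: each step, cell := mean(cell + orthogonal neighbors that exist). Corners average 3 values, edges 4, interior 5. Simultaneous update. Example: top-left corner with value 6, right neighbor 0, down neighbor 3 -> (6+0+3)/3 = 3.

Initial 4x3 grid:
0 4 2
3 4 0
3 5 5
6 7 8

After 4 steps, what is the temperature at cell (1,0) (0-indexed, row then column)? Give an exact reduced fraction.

Step 1: cell (1,0) = 5/2
Step 2: cell (1,0) = 737/240
Step 3: cell (1,0) = 4639/1440
Step 4: cell (1,0) = 146017/43200
Full grid after step 4:
  1151/405 243689/86400 6227/2160
  146017/43200 122359/36000 50039/14400
  185629/43200 53143/12000 193229/43200
  4021/810 16429/3200 33433/6480

Answer: 146017/43200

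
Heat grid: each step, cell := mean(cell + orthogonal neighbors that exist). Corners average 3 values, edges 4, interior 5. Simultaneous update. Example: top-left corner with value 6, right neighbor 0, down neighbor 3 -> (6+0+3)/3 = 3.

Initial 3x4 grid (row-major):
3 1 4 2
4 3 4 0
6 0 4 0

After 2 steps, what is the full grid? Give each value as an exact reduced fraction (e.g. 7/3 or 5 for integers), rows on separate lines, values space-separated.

Answer: 113/36 317/120 21/8 25/12
31/10 77/25 233/100 47/24
127/36 659/240 115/48 29/18

Derivation:
After step 1:
  8/3 11/4 11/4 2
  4 12/5 3 3/2
  10/3 13/4 2 4/3
After step 2:
  113/36 317/120 21/8 25/12
  31/10 77/25 233/100 47/24
  127/36 659/240 115/48 29/18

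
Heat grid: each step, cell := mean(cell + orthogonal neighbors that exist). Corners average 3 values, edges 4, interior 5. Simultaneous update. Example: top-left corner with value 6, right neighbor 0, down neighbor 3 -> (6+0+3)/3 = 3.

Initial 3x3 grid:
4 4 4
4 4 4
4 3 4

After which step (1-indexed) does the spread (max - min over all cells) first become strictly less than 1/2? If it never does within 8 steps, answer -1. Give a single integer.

Step 1: max=4, min=11/3, spread=1/3
  -> spread < 1/2 first at step 1
Step 2: max=4, min=893/240, spread=67/240
Step 3: max=793/200, min=8203/2160, spread=1807/10800
Step 4: max=21239/5400, min=3298037/864000, spread=33401/288000
Step 5: max=2116609/540000, min=29874067/7776000, spread=3025513/38880000
Step 6: max=112444051/28800000, min=11976673133/3110400000, spread=53531/995328
Step 7: max=30312883949/7776000000, min=720463074151/186624000000, spread=450953/11943936
Step 8: max=3631471389481/933120000000, min=43280856439397/11197440000000, spread=3799043/143327232

Answer: 1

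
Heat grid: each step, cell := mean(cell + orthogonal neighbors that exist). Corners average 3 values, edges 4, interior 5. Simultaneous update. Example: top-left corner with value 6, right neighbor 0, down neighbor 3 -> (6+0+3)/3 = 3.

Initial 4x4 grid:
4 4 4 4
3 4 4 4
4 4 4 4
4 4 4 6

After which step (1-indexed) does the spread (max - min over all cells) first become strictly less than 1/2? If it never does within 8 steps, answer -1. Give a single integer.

Step 1: max=14/3, min=11/3, spread=1
Step 2: max=41/9, min=449/120, spread=293/360
Step 3: max=473/108, min=4109/1080, spread=23/40
Step 4: max=14003/3240, min=415157/108000, spread=154829/324000
  -> spread < 1/2 first at step 4
Step 5: max=2067499/486000, min=3749357/972000, spread=1587/4000
Step 6: max=30742001/7290000, min=113253593/29160000, spread=39977/120000
Step 7: max=365762357/87480000, min=3413003489/874800000, spread=1006667/3600000
Step 8: max=2726851019/656100000, min=102906055109/26244000000, spread=25382657/108000000

Answer: 4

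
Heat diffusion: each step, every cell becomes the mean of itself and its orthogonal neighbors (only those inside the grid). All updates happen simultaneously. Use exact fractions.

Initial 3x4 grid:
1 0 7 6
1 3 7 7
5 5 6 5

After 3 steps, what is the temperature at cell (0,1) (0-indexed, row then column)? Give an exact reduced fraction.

Step 1: cell (0,1) = 11/4
Step 2: cell (0,1) = 697/240
Step 3: cell (0,1) = 24877/7200
Full grid after step 3:
  5317/2160 24877/7200 34597/7200 623/108
  21527/7200 22601/6000 15623/3000 84389/14400
  472/135 15701/3600 3181/600 857/144

Answer: 24877/7200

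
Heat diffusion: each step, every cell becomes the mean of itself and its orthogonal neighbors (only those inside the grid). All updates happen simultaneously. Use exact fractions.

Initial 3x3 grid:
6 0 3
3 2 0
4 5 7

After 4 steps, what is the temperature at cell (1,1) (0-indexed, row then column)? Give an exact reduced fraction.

Answer: 9409/3000

Derivation:
Step 1: cell (1,1) = 2
Step 2: cell (1,1) = 16/5
Step 3: cell (1,1) = 147/50
Step 4: cell (1,1) = 9409/3000
Full grid after step 4:
  12899/4320 155531/57600 849/320
  61577/19200 9409/3000 5183/1800
  30893/8640 97753/28800 14329/4320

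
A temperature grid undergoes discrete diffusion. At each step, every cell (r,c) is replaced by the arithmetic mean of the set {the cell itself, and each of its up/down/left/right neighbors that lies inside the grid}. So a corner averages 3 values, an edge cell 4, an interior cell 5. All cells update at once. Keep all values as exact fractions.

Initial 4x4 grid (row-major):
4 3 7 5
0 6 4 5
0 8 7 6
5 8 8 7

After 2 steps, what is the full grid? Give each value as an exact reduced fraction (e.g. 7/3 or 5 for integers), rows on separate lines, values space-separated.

Answer: 59/18 977/240 1273/240 185/36
737/240 233/50 527/100 1363/240
953/240 271/50 639/100 497/80
89/18 1493/240 567/80 83/12

Derivation:
After step 1:
  7/3 5 19/4 17/3
  5/2 21/5 29/5 5
  13/4 29/5 33/5 25/4
  13/3 29/4 15/2 7
After step 2:
  59/18 977/240 1273/240 185/36
  737/240 233/50 527/100 1363/240
  953/240 271/50 639/100 497/80
  89/18 1493/240 567/80 83/12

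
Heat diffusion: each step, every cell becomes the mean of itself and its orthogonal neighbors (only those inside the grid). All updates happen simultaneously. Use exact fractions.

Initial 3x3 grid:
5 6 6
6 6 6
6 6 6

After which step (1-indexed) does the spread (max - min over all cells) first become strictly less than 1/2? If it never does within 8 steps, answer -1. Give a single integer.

Answer: 1

Derivation:
Step 1: max=6, min=17/3, spread=1/3
  -> spread < 1/2 first at step 1
Step 2: max=6, min=103/18, spread=5/18
Step 3: max=6, min=1255/216, spread=41/216
Step 4: max=2149/360, min=75629/12960, spread=347/2592
Step 5: max=21443/3600, min=4558663/777600, spread=2921/31104
Step 6: max=2566517/432000, min=274107461/46656000, spread=24611/373248
Step 7: max=57663259/9720000, min=16477437967/2799360000, spread=207329/4478976
Step 8: max=3071598401/518400000, min=989739647549/167961600000, spread=1746635/53747712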